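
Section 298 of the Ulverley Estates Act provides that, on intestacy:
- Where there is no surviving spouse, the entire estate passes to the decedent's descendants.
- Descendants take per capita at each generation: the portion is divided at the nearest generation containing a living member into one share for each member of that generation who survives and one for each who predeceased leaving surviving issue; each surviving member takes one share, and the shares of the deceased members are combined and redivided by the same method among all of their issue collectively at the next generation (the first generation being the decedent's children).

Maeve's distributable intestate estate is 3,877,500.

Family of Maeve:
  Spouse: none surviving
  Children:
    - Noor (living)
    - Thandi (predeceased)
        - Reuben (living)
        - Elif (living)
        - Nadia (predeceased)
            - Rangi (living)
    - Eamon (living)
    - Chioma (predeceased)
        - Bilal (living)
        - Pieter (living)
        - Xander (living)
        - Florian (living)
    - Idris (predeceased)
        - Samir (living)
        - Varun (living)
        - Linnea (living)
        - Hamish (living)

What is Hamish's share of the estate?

Hamish receives 211,500.

The entire 3,877,500 passes to the descendants.
That amount (3,877,500) is divided at the children's generation into 5 shares of 775,500. Noor and Eamon each take 775,500. The 3 shares of the deceased (Thandi, Chioma, and Idris) are combined into a pool of 2,326,500.
That pool (2,326,500) is divided at the grandchildren's generation into 11 shares of 211,500. Reuben, Elif, Bilal, Pieter, Xander, Florian, Samir, Varun, Linnea, and Hamish each take 211,500. The remaining share for the deceased Nadia (211,500) is carried to the next generation.
That pool (211,500) passes entirely to Rangi, the sole taker at the great-grandchildren's generation.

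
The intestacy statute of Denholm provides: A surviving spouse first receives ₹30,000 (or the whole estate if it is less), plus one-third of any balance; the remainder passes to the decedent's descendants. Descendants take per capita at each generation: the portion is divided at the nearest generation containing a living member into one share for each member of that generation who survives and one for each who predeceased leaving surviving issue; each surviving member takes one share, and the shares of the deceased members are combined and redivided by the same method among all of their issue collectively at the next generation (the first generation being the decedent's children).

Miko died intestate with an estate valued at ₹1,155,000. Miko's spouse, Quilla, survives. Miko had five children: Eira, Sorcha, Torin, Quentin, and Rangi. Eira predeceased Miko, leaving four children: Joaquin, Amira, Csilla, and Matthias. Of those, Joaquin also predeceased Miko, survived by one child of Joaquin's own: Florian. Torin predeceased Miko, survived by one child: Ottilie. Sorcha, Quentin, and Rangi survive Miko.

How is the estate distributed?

Quilla first takes ₹30,000, leaving a balance of ₹1,125,000. Quilla then takes one-third of the balance (₹375,000), for a total of ₹405,000. The remaining ₹750,000 passes to the descendants.
The descendants' portion (₹750,000) is divided at the children's generation into 5 shares of ₹150,000. Sorcha, Quentin, and Rangi each take ₹150,000. The 2 shares of the deceased (Eira and Torin) are combined into a pool of ₹300,000.
That pool (₹300,000) is divided at the grandchildren's generation into 5 shares of ₹60,000. Amira, Csilla, Matthias, and Ottilie each take ₹60,000. The remaining share for the deceased Joaquin (₹60,000) is carried to the next generation.
That pool (₹60,000) passes entirely to Florian, the sole taker at the great-grandchildren's generation.

Quilla: ₹405,000; Florian: ₹60,000; Amira: ₹60,000; Csilla: ₹60,000; Matthias: ₹60,000; Sorcha: ₹150,000; Ottilie: ₹60,000; Quentin: ₹150,000; Rangi: ₹150,000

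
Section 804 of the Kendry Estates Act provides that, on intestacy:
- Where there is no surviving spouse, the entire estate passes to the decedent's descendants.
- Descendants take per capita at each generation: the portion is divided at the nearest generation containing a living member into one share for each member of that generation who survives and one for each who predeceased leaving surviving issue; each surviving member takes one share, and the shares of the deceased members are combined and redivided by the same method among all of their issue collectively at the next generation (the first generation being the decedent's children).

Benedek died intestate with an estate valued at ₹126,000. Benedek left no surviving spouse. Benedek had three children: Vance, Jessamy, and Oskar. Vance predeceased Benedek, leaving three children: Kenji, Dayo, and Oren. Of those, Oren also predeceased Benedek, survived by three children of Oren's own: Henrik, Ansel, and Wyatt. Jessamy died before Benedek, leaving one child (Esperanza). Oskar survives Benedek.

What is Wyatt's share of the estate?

The entire ₹126,000 passes to the descendants.
That amount (₹126,000) is divided at the children's generation into 3 shares of ₹42,000. Oskar takes ₹42,000. The 2 shares of the deceased (Vance and Jessamy) are combined into a pool of ₹84,000.
That pool (₹84,000) is divided at the grandchildren's generation into 4 shares of ₹21,000. Kenji, Dayo, and Esperanza each take ₹21,000. The remaining share for the deceased Oren (₹21,000) is carried to the next generation.
That pool (₹21,000) is divided at the great-grandchildren's generation equally among Henrik, Ansel, and Wyatt: ₹7,000 each.

Wyatt receives ₹7,000.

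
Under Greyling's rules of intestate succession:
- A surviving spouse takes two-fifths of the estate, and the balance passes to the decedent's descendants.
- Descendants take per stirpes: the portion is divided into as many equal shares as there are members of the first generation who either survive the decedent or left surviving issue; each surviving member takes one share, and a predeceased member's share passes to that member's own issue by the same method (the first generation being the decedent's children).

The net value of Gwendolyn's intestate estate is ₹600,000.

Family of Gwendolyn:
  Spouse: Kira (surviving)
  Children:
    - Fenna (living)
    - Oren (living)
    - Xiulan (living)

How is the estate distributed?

Kira: ₹240,000; Fenna: ₹120,000; Oren: ₹120,000; Xiulan: ₹120,000

Kira takes two-fifths of ₹600,000 = ₹240,000. The remaining ₹360,000 passes to the descendants.
The descendants' portion (₹360,000) is divided into 3 shares of ₹120,000: Fenna, Oren, and Xiulan each take ₹120,000.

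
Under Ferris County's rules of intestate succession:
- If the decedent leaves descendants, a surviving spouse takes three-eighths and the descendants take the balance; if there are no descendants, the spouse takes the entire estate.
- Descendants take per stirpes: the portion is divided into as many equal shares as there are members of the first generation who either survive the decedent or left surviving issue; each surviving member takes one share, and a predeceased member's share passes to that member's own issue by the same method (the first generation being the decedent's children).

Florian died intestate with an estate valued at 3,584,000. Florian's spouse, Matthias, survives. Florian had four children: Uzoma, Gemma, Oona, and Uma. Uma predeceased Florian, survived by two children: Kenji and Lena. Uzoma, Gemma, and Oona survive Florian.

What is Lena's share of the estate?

Matthias takes three-eighths of 3,584,000 = 1,344,000. The remaining 2,240,000 passes to the descendants.
The descendants' portion (2,240,000) is divided into 4 shares of 560,000: Uzoma, Gemma, and Oona each take 560,000; Uma's 560,000 share passes to Uma's issue.
Uma's share (560,000) is divided into 2 shares of 280,000: Kenji and Lena each take 280,000.

Lena receives 280,000.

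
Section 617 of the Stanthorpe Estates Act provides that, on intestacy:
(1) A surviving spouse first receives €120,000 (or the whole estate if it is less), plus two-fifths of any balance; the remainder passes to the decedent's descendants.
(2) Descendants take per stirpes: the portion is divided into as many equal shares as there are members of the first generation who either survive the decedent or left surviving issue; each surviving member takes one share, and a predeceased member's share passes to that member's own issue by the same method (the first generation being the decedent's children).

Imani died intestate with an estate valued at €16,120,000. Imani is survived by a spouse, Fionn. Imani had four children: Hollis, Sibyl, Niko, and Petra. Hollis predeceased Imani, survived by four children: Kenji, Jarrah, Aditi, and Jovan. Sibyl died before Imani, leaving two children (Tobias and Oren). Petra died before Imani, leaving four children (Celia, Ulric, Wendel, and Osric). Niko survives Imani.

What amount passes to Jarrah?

Jarrah receives €600,000.

Fionn first takes €120,000, leaving a balance of €16,000,000. Fionn then takes two-fifths of the balance (€6,400,000), for a total of €6,520,000. The remaining €9,600,000 passes to the descendants.
The descendants' portion (€9,600,000) is divided into 4 shares of €2,400,000: Niko takes €2,400,000; Hollis's €2,400,000 share passes to Hollis's issue; Sibyl's €2,400,000 share passes to Sibyl's issue; Petra's €2,400,000 share passes to Petra's issue.
Hollis's share (€2,400,000) is divided into 4 shares of €600,000: Kenji, Jarrah, Aditi, and Jovan each take €600,000.
Sibyl's share (€2,400,000) is divided into 2 shares of €1,200,000: Tobias and Oren each take €1,200,000.
Petra's share (€2,400,000) is divided into 4 shares of €600,000: Celia, Ulric, Wendel, and Osric each take €600,000.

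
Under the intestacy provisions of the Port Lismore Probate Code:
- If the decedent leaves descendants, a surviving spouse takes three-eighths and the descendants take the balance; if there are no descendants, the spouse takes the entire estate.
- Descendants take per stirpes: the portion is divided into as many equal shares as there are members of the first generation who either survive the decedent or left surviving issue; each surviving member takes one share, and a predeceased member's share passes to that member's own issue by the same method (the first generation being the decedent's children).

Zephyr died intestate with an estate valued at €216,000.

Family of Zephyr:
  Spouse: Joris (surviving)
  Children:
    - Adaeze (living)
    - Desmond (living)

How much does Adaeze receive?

Joris takes three-eighths of €216,000 = €81,000. The remaining €135,000 passes to the descendants.
The descendants' portion (€135,000) is divided into 2 shares of €67,500: Adaeze and Desmond each take €67,500.

Adaeze receives €67,500.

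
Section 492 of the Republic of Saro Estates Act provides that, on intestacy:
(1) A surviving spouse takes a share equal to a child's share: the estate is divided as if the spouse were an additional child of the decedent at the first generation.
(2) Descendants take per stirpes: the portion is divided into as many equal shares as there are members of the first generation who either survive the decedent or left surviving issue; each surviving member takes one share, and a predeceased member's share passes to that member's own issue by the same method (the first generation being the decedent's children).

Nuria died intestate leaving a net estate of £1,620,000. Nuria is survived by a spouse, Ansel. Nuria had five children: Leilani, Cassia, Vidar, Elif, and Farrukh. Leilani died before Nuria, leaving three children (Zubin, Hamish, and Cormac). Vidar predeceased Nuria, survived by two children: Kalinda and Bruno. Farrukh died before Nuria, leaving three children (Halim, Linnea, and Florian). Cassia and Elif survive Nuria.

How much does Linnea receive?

Linnea receives £90,000.

The spouse counts as an additional share at the children's level, so there are 6 primary shares of £270,000. Ansel takes one such share (£270,000).
The children's combined portion (£1,350,000) is divided into 5 shares of £270,000: Cassia and Elif each take £270,000; Leilani's £270,000 share passes to Leilani's issue; Vidar's £270,000 share passes to Vidar's issue; Farrukh's £270,000 share passes to Farrukh's issue.
Leilani's share (£270,000) is divided into 3 shares of £90,000: Zubin, Hamish, and Cormac each take £90,000.
Vidar's share (£270,000) is divided into 2 shares of £135,000: Kalinda and Bruno each take £135,000.
Farrukh's share (£270,000) is divided into 3 shares of £90,000: Halim, Linnea, and Florian each take £90,000.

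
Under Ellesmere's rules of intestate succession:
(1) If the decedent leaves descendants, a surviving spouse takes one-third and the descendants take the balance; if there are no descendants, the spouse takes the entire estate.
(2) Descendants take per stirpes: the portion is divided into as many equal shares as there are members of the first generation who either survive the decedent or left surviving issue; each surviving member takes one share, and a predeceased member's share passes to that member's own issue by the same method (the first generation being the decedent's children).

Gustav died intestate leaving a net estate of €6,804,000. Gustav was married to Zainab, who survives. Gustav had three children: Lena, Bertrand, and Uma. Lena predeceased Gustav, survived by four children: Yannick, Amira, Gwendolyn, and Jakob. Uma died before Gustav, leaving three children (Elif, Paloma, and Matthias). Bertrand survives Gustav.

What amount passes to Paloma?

Zainab takes one-third of €6,804,000 = €2,268,000. The remaining €4,536,000 passes to the descendants.
The descendants' portion (€4,536,000) is divided into 3 shares of €1,512,000: Bertrand takes €1,512,000; Lena's €1,512,000 share passes to Lena's issue; Uma's €1,512,000 share passes to Uma's issue.
Lena's share (€1,512,000) is divided into 4 shares of €378,000: Yannick, Amira, Gwendolyn, and Jakob each take €378,000.
Uma's share (€1,512,000) is divided into 3 shares of €504,000: Elif, Paloma, and Matthias each take €504,000.

Paloma receives €504,000.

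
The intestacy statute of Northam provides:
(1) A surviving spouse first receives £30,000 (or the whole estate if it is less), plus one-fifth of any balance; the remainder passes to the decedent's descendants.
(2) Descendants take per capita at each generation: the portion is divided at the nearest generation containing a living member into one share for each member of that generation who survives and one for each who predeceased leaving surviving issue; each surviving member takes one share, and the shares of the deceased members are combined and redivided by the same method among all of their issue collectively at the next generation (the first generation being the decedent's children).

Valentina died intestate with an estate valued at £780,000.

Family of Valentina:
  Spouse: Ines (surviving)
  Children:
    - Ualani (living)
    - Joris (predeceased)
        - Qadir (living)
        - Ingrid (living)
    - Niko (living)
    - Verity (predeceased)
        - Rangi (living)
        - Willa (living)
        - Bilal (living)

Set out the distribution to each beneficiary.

Ines first takes £30,000, leaving a balance of £750,000. Ines then takes one-fifth of the balance (£150,000), for a total of £180,000. The remaining £600,000 passes to the descendants.
The descendants' portion (£600,000) is divided at the children's generation into 4 shares of £150,000. Ualani and Niko each take £150,000. The 2 shares of the deceased (Joris and Verity) are combined into a pool of £300,000.
That pool (£300,000) is divided at the grandchildren's generation equally among Qadir, Ingrid, Rangi, Willa, and Bilal: £60,000 each.

Ines: £180,000; Ualani: £150,000; Qadir: £60,000; Ingrid: £60,000; Niko: £150,000; Rangi: £60,000; Willa: £60,000; Bilal: £60,000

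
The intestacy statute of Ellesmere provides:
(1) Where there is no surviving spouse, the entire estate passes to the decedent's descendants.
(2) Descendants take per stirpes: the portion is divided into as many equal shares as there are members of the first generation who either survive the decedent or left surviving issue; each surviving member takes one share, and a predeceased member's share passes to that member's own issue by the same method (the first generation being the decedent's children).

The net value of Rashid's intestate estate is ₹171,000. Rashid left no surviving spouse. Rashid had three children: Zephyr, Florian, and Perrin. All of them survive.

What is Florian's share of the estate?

Florian receives ₹57,000.

The entire ₹171,000 passes to the descendants.
That amount (₹171,000) is divided into 3 shares of ₹57,000: Zephyr, Florian, and Perrin each take ₹57,000.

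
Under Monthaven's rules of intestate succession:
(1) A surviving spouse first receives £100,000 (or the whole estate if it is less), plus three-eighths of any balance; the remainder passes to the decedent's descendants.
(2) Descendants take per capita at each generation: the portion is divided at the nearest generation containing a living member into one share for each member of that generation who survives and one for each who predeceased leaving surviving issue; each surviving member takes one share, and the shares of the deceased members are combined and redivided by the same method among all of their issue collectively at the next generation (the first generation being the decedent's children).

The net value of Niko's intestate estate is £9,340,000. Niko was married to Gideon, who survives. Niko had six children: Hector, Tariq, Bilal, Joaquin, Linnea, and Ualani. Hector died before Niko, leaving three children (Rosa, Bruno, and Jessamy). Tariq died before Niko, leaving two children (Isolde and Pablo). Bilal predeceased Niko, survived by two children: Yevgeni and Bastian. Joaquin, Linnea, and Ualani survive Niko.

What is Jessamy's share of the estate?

Gideon first takes £100,000, leaving a balance of £9,240,000. Gideon then takes three-eighths of the balance (£3,465,000), for a total of £3,565,000. The remaining £5,775,000 passes to the descendants.
The descendants' portion (£5,775,000) is divided at the children's generation into 6 shares of £962,500. Joaquin, Linnea, and Ualani each take £962,500. The 3 shares of the deceased (Hector, Tariq, and Bilal) are combined into a pool of £2,887,500.
That pool (£2,887,500) is divided at the grandchildren's generation equally among Rosa, Bruno, Jessamy, Isolde, Pablo, Yevgeni, and Bastian: £412,500 each.

Jessamy receives £412,500.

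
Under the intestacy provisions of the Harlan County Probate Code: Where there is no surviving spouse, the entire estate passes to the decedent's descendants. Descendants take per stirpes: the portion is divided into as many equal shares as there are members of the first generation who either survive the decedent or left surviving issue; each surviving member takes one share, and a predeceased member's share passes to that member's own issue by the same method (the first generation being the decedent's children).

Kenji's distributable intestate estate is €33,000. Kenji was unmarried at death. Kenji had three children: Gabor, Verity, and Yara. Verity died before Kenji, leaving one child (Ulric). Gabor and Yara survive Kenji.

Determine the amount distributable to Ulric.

Ulric receives €11,000.

The entire €33,000 passes to the descendants.
That amount (€33,000) is divided into 3 shares of €11,000: Gabor and Yara each take €11,000; Verity's €11,000 share passes to Verity's issue.
Verity's share (€11,000) passes entirely to Ulric.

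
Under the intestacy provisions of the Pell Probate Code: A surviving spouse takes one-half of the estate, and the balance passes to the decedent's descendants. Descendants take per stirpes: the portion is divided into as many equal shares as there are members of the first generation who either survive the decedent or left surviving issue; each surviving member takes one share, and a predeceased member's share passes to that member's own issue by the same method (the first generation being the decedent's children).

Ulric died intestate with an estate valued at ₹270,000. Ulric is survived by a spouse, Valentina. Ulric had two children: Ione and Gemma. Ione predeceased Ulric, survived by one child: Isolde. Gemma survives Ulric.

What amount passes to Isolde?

Isolde receives ₹67,500.

Valentina takes one-half of ₹270,000 = ₹135,000. The remaining ₹135,000 passes to the descendants.
The descendants' portion (₹135,000) is divided into 2 shares of ₹67,500: Gemma takes ₹67,500; Ione's ₹67,500 share passes to Ione's issue.
Ione's share (₹67,500) passes entirely to Isolde.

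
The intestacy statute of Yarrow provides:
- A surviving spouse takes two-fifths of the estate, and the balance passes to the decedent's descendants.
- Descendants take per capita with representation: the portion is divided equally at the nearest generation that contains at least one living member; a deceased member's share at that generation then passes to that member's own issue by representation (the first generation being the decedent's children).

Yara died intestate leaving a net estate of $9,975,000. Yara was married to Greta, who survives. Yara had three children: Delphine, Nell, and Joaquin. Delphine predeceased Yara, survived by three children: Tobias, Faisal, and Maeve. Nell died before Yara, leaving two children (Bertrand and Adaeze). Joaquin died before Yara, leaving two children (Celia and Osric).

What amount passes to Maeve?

Greta takes two-fifths of $9,975,000 = $3,990,000. The remaining $5,985,000 passes to the descendants.
No child survives, so the initial division is made at the grandchildren's generation.
The descendants' portion ($5,985,000) is divided into 7 shares of $855,000: Tobias, Faisal, Maeve, Bertrand, Adaeze, Celia, and Osric each take $855,000.

Maeve receives $855,000.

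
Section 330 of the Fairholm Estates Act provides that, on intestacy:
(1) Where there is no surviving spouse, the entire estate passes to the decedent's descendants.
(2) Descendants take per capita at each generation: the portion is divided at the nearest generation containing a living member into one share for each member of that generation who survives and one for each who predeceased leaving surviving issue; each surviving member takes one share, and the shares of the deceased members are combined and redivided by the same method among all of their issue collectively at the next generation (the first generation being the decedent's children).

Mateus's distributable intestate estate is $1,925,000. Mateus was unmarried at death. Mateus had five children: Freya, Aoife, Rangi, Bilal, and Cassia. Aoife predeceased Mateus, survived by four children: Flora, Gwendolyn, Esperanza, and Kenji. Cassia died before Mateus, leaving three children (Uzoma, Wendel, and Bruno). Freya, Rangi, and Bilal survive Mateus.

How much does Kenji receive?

Kenji receives $110,000.

The entire $1,925,000 passes to the descendants.
That amount ($1,925,000) is divided at the children's generation into 5 shares of $385,000. Freya, Rangi, and Bilal each take $385,000. The 2 shares of the deceased (Aoife and Cassia) are combined into a pool of $770,000.
That pool ($770,000) is divided at the grandchildren's generation equally among Flora, Gwendolyn, Esperanza, Kenji, Uzoma, Wendel, and Bruno: $110,000 each.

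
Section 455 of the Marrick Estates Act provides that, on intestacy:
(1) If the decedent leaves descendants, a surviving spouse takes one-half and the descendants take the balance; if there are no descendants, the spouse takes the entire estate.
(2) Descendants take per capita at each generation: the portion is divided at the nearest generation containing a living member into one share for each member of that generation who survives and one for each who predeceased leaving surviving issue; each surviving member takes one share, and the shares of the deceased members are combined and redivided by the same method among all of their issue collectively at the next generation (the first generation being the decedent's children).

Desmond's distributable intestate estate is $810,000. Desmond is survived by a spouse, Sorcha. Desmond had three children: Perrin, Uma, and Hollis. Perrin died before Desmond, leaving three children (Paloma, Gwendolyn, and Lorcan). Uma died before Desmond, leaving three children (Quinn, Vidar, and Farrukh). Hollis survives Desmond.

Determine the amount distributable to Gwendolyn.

Sorcha takes one-half of $810,000 = $405,000. The remaining $405,000 passes to the descendants.
The descendants' portion ($405,000) is divided at the children's generation into 3 shares of $135,000. Hollis takes $135,000. The 2 shares of the deceased (Perrin and Uma) are combined into a pool of $270,000.
That pool ($270,000) is divided at the grandchildren's generation equally among Paloma, Gwendolyn, Lorcan, Quinn, Vidar, and Farrukh: $45,000 each.

Gwendolyn receives $45,000.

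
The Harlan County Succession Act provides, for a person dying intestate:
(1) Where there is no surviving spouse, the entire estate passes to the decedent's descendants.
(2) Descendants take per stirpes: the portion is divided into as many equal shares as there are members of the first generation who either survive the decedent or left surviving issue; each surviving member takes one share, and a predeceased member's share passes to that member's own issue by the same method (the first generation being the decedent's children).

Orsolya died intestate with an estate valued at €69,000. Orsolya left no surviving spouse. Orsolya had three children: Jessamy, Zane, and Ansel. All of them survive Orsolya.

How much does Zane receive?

Zane receives €23,000.

The entire €69,000 passes to the descendants.
That amount (€69,000) is divided into 3 shares of €23,000: Jessamy, Zane, and Ansel each take €23,000.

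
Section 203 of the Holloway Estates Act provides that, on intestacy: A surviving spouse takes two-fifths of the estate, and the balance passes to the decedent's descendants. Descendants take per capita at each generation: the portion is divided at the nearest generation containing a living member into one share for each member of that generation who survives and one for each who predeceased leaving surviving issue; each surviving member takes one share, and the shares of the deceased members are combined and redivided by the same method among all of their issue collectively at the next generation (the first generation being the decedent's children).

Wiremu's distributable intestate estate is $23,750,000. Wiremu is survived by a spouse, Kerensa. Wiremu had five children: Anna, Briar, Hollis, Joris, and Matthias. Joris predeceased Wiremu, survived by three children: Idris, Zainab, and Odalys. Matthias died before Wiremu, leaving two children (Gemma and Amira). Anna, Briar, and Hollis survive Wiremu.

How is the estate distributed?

Kerensa takes two-fifths of $23,750,000 = $9,500,000. The remaining $14,250,000 passes to the descendants.
The descendants' portion ($14,250,000) is divided at the children's generation into 5 shares of $2,850,000. Anna, Briar, and Hollis each take $2,850,000. The 2 shares of the deceased (Joris and Matthias) are combined into a pool of $5,700,000.
That pool ($5,700,000) is divided at the grandchildren's generation equally among Idris, Zainab, Odalys, Gemma, and Amira: $1,140,000 each.

Kerensa: $9,500,000; Anna: $2,850,000; Briar: $2,850,000; Hollis: $2,850,000; Idris: $1,140,000; Zainab: $1,140,000; Odalys: $1,140,000; Gemma: $1,140,000; Amira: $1,140,000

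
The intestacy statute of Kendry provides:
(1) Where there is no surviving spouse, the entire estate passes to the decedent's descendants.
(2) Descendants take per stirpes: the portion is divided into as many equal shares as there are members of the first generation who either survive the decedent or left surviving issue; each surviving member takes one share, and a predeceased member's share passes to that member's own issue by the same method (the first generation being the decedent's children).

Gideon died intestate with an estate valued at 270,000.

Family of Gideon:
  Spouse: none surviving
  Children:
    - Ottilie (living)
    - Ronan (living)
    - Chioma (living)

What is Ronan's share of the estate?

Ronan receives 90,000.

The entire 270,000 passes to the descendants.
That amount (270,000) is divided into 3 shares of 90,000: Ottilie, Ronan, and Chioma each take 90,000.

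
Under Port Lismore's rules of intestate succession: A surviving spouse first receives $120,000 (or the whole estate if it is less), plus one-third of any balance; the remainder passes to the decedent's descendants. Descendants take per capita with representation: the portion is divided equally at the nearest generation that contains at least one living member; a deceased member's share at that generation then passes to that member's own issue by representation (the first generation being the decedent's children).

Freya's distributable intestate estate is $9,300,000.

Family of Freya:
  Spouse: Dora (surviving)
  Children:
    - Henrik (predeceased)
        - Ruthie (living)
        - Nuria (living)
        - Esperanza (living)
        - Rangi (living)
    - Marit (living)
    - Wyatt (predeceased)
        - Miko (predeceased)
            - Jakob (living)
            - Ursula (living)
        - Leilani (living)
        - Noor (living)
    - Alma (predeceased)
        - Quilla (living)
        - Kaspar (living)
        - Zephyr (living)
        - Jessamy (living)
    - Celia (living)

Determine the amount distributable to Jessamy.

Dora first takes $120,000, leaving a balance of $9,180,000. Dora then takes one-third of the balance ($3,060,000), for a total of $3,180,000. The remaining $6,120,000 passes to the descendants.
The descendants' portion ($6,120,000) is divided into 5 shares of $1,224,000: Marit and Celia each take $1,224,000; Henrik's $1,224,000 share passes to Henrik's issue; Wyatt's $1,224,000 share passes to Wyatt's issue; Alma's $1,224,000 share passes to Alma's issue.
Henrik's share ($1,224,000) is divided into 4 shares of $306,000: Ruthie, Nuria, Esperanza, and Rangi each take $306,000.
Wyatt's share ($1,224,000) is divided into 3 shares of $408,000: Leilani and Noor each take $408,000; Miko's $408,000 share passes to Miko's issue.
Miko's share ($408,000) is divided into 2 shares of $204,000: Jakob and Ursula each take $204,000.
Alma's share ($1,224,000) is divided into 4 shares of $306,000: Quilla, Kaspar, Zephyr, and Jessamy each take $306,000.

Jessamy receives $306,000.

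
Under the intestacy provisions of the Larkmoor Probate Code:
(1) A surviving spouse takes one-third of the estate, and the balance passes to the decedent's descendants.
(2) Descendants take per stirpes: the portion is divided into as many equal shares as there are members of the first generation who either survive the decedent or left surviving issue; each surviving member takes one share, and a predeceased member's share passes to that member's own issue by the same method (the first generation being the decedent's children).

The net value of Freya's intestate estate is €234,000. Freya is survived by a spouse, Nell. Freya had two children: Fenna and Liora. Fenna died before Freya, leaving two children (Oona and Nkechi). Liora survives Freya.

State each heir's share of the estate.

Nell: €78,000; Oona: €39,000; Nkechi: €39,000; Liora: €78,000

Nell takes one-third of €234,000 = €78,000. The remaining €156,000 passes to the descendants.
The descendants' portion (€156,000) is divided into 2 shares of €78,000: Liora takes €78,000; Fenna's €78,000 share passes to Fenna's issue.
Fenna's share (€78,000) is divided into 2 shares of €39,000: Oona and Nkechi each take €39,000.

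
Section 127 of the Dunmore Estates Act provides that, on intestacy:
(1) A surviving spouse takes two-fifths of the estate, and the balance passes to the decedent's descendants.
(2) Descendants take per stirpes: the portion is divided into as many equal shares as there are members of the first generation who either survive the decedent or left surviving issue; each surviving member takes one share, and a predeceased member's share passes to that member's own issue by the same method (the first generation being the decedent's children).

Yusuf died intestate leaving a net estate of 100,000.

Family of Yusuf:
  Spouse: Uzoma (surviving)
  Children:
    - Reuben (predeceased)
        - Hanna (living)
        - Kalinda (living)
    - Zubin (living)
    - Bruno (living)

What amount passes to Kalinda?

Uzoma takes two-fifths of 100,000 = 40,000. The remaining 60,000 passes to the descendants.
The descendants' portion (60,000) is divided into 3 shares of 20,000: Zubin and Bruno each take 20,000; Reuben's 20,000 share passes to Reuben's issue.
Reuben's share (20,000) is divided into 2 shares of 10,000: Hanna and Kalinda each take 10,000.

Kalinda receives 10,000.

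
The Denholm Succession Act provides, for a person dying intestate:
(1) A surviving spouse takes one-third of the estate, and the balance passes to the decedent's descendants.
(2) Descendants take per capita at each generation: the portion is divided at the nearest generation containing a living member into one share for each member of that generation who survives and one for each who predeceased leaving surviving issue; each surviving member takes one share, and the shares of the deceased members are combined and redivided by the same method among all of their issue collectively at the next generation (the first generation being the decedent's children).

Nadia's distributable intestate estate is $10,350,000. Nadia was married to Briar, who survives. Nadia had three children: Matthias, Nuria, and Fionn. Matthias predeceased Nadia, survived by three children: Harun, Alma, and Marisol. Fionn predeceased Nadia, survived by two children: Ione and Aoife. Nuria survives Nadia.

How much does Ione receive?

Briar takes one-third of $10,350,000 = $3,450,000. The remaining $6,900,000 passes to the descendants.
The descendants' portion ($6,900,000) is divided at the children's generation into 3 shares of $2,300,000. Nuria takes $2,300,000. The 2 shares of the deceased (Matthias and Fionn) are combined into a pool of $4,600,000.
That pool ($4,600,000) is divided at the grandchildren's generation equally among Harun, Alma, Marisol, Ione, and Aoife: $920,000 each.

Ione receives $920,000.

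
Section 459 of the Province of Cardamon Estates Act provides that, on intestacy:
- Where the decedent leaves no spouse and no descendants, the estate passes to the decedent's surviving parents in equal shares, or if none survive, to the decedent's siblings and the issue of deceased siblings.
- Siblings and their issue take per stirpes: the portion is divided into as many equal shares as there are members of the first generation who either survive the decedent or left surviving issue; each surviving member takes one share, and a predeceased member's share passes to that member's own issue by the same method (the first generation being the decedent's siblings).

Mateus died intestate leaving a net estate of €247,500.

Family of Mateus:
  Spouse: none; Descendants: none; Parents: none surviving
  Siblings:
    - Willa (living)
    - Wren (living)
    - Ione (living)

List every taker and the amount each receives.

The entire €247,500 passes to the siblings and their issue.
That amount (€247,500) is divided into 3 shares of €82,500: Willa, Wren, and Ione each take €82,500.

Willa: €82,500; Wren: €82,500; Ione: €82,500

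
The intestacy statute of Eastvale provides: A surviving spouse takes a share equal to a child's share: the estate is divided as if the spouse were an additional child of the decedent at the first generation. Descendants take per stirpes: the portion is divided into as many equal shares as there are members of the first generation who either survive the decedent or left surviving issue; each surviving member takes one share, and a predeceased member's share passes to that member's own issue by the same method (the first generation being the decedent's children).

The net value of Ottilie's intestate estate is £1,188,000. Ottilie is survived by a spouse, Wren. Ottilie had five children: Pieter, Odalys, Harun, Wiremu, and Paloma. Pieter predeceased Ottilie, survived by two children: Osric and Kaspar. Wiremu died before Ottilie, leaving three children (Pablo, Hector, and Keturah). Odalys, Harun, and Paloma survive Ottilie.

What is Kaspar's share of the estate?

Kaspar receives £99,000.

The spouse counts as an additional share at the children's level, so there are 6 primary shares of £198,000. Wren takes one such share (£198,000).
The children's combined portion (£990,000) is divided into 5 shares of £198,000: Odalys, Harun, and Paloma each take £198,000; Pieter's £198,000 share passes to Pieter's issue; Wiremu's £198,000 share passes to Wiremu's issue.
Pieter's share (£198,000) is divided into 2 shares of £99,000: Osric and Kaspar each take £99,000.
Wiremu's share (£198,000) is divided into 3 shares of £66,000: Pablo, Hector, and Keturah each take £66,000.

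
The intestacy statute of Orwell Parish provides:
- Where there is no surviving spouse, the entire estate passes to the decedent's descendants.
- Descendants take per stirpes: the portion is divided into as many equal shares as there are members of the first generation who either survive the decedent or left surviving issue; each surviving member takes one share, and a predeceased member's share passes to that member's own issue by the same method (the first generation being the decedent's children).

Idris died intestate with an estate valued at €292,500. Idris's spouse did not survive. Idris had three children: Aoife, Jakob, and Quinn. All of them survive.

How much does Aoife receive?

The entire €292,500 passes to the descendants.
That amount (€292,500) is divided into 3 shares of €97,500: Aoife, Jakob, and Quinn each take €97,500.

Aoife receives €97,500.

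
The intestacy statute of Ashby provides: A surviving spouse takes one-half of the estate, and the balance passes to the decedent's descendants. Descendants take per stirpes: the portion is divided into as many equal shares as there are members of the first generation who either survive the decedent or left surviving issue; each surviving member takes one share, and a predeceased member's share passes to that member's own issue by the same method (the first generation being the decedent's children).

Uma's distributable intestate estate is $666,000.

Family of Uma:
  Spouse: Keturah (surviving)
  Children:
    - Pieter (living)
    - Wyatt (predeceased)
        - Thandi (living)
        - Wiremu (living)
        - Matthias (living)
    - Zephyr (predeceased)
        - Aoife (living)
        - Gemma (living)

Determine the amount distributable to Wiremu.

Keturah takes one-half of $666,000 = $333,000. The remaining $333,000 passes to the descendants.
The descendants' portion ($333,000) is divided into 3 shares of $111,000: Pieter takes $111,000; Wyatt's $111,000 share passes to Wyatt's issue; Zephyr's $111,000 share passes to Zephyr's issue.
Wyatt's share ($111,000) is divided into 3 shares of $37,000: Thandi, Wiremu, and Matthias each take $37,000.
Zephyr's share ($111,000) is divided into 2 shares of $55,500: Aoife and Gemma each take $55,500.

Wiremu receives $37,000.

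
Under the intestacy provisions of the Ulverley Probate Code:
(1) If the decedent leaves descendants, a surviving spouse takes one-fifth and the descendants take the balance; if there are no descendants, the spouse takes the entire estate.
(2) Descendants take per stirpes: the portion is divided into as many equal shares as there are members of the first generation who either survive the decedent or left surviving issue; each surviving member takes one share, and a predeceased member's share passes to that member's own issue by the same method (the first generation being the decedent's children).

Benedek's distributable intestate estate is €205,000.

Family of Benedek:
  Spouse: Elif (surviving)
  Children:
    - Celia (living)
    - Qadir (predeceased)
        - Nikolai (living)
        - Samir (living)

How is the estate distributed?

Elif: €41,000; Celia: €82,000; Nikolai: €41,000; Samir: €41,000

Elif takes one-fifth of €205,000 = €41,000. The remaining €164,000 passes to the descendants.
The descendants' portion (€164,000) is divided into 2 shares of €82,000: Celia takes €82,000; Qadir's €82,000 share passes to Qadir's issue.
Qadir's share (€82,000) is divided into 2 shares of €41,000: Nikolai and Samir each take €41,000.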